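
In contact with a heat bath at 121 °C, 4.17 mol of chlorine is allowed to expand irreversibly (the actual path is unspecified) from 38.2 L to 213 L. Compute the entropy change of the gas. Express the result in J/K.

ΔS_gas = 59.6 J/K

Entropy is a state function, so ΔS_gas depends only on the end states.
For an isothermal ideal gas ΔS_gas = nR ln(V₂/V₁) = 4.17 × 8.314 × ln(213/38.2) = 59.6 J/K.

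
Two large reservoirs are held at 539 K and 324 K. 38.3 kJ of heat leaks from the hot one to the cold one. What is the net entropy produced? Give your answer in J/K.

ΔS_hot = −Q/T_H = −38300/539 = -71.058 J/K and ΔS_cold = +Q/T_C = 38300/324 = 118.21 J/K.
ΔS_total = -71.058 + 118.21 = 47.2 J/K, positive as the second law requires.

ΔS_total = 47.2 J/K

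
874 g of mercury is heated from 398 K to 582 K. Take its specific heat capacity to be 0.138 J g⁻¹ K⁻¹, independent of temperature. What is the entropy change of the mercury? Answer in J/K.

ΔS = ∫dQ_rev/T = m c ln(T₂/T₁) = 874 × 0.138 × ln(582/398) = 45.8 J/K.

ΔS = 45.8 J/K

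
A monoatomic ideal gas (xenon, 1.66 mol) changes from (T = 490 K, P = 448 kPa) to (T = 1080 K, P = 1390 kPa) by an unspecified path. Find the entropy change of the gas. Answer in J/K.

ΔS = 11.6 J/K

ΔS = nC_p ln(T₂/T₁) − nR ln(P₂/P₁), with C_p = 5R/2 = 20.79 J mol⁻¹ K⁻¹ for a monoatomic ideal gas.
ΔS = 1.66 × [20.79 × ln(1080/490) − 8.314 × ln(1390/448)] = 11.6 J/K.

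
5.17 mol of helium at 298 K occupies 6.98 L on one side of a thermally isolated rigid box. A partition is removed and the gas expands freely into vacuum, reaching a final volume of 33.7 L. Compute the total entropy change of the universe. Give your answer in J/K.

ΔS_universe = 67.7 J/K

For an ideal gas in free expansion Q = 0 and W = 0, so T is unchanged.
Entropy is a state function; using a reversible isothermal path, ΔS_gas = nR ln(V₂/V₁) = 5.17 × 8.314 × ln(33.7/6.98) = 67.7 J/K.
The insulated surroundings exchange no heat, so ΔS_surr = 0 and ΔS_universe = ΔS_gas.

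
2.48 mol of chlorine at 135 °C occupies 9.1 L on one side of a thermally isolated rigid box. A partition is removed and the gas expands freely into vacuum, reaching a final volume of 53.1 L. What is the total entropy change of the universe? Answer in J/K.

For an ideal gas in free expansion Q = 0 and W = 0, so T is unchanged.
Entropy is a state function; using a reversible isothermal path, ΔS_gas = nR ln(V₂/V₁) = 2.48 × 8.314 × ln(53.1/9.1) = 36.4 J/K.
The insulated surroundings exchange no heat, so ΔS_surr = 0 and ΔS_universe = ΔS_gas.

ΔS_universe = 36.4 J/K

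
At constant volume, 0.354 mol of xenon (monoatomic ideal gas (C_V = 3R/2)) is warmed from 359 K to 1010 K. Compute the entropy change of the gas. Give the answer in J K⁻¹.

ΔS = 4.57 J/K

At constant volume, ΔS = nC_V ln(T₂/T₁) with C_V = 3R/2 = 12.47 J mol⁻¹ K⁻¹.
ΔS = 0.354 × 12.47 × ln(1010/359) = 4.57 J/K.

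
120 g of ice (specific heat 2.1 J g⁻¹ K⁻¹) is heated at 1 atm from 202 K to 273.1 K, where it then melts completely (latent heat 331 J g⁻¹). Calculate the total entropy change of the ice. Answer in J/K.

ΔS = 221 J/K

Warming step: ΔS₁ = m c ln(T_tr/T_i) = 120 × 2.1 × ln(273.1/202) = 76 J/K.
Phase change: ΔS₂ = +mL/T_tr = 120 × 331 / 273.1 = 145.4 J/K.
ΔS_total = (76) + (145.4) = 221 J/K.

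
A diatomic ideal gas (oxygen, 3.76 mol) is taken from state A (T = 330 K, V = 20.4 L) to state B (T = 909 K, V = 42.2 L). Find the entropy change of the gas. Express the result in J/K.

ΔS = 102 J/K

Entropy is a state function: ΔS = nC_V ln(T₂/T₁) + nR ln(V₂/V₁), with C_V = 5R/2 = 20.79 J mol⁻¹ K⁻¹ for a diatomic ideal gas.
ΔS = 3.76 × [20.79 × ln(909/330) + 8.314 × ln(42.2/20.4)] = 102 J/K.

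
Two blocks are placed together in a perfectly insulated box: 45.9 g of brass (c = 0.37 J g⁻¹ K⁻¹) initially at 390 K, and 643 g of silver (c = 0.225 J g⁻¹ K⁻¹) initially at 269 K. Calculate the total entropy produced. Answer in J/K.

ΔS_total = 1.16 J/K

Energy balance: T_f = (m₁c₁T₁ + m₂c₂T₂)/(m₁c₁ + m₂c₂) = 281.71 K.
ΔS₁ = m₁c₁ ln(T_f/T₁) = 16.983 × ln(281.71/390) = -5.524 J/K.
ΔS₂ = m₂c₂ ln(T_f/T₂) = 144.675 × ln(281.71/269) = 6.68 J/K.
ΔS_total = -5.524 + 6.68 = 1.16 J/K.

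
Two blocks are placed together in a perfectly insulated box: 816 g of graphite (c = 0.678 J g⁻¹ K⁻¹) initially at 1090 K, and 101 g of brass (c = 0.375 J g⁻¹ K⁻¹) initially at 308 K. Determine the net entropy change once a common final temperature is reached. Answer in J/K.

Energy balance: T_f = (m₁c₁T₁ + m₂c₂T₂)/(m₁c₁ + m₂c₂) = 1039.9 K.
ΔS₁ = m₁c₁ ln(T_f/T₁) = 553.248 × ln(1039.9/1090) = -26.03 J/K.
ΔS₂ = m₂c₂ ln(T_f/T₂) = 37.875 × ln(1039.9/308) = 46.09 J/K.
ΔS_total = -26.03 + 46.09 = 20.1 J/K.

ΔS_total = 20.1 J/K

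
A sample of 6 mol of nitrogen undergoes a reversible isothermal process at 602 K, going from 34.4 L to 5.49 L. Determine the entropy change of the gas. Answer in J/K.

For an isothermal ideal gas ΔS_gas = nR ln(V₂/V₁) = 6 × 8.314 × ln(5.49/34.4) = -91.5 J/K.

ΔS_gas = -91.5 J/K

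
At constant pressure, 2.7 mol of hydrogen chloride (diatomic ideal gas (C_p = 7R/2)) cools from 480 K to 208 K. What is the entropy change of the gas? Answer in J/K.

ΔS = -65.7 J/K

At constant pressure, ΔS = nC_p ln(T₂/T₁) with C_p = 7R/2 = 29.1 J mol⁻¹ K⁻¹.
ΔS = 2.7 × 29.1 × ln(208/480) = -65.7 J/K.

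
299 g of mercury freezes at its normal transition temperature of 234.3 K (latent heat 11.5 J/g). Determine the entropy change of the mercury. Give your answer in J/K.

Heat released by the substance: Q = −mL = −299 × 11.5 = −3438.5 J.
At constant T, ΔS = Q_rev/T = −3438.5 / 234.3 = -14.7 J/K.

ΔS = -14.7 J/K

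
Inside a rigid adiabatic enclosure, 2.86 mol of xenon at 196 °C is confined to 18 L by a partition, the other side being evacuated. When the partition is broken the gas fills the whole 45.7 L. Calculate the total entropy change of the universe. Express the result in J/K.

ΔS_universe = 22.2 J/K

No heat is exchanged and no work is done, so the ideal-gas temperature stays constant.
Entropy is a state function; using a reversible isothermal path, ΔS_gas = nR ln(V₂/V₁) = 2.86 × 8.314 × ln(45.7/18) = 22.2 J/K.
The insulated surroundings exchange no heat, so ΔS_surr = 0 and ΔS_universe = ΔS_gas.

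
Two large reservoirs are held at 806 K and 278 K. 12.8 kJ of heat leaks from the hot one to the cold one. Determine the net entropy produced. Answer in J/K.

ΔS_total = 30.2 J/K

ΔS_hot = −Q/T_H = −12800/806 = -15.88 J/K and ΔS_cold = +Q/T_C = 12800/278 = 46.04 J/K.
ΔS_total = -15.88 + 46.04 = 30.2 J/K, positive as the second law requires.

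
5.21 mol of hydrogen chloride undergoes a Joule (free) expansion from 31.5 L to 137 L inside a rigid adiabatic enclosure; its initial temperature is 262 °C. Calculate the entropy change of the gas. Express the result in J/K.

No heat is exchanged and no work is done, so the ideal-gas temperature stays constant.
Entropy is a state function; using a reversible isothermal path, ΔS_gas = nR ln(V₂/V₁) = 5.21 × 8.314 × ln(137/31.5) = 63.7 J/K.

ΔS_gas = 63.7 J/K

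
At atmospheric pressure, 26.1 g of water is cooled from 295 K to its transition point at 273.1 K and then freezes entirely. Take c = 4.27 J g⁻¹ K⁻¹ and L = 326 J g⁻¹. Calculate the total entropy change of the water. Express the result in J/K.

Cooling step: ΔS₁ = m c ln(T_tr/T_i) = 26.1 × 4.27 × ln(273.1/295) = -8.597 J/K.
Phase change: ΔS₂ = −mL/T_tr = −26.1 × 326 / 273.1 = -31.16 J/K.
ΔS_total = (-8.597) + (-31.16) = -39.8 J/K.

ΔS = -39.8 J/K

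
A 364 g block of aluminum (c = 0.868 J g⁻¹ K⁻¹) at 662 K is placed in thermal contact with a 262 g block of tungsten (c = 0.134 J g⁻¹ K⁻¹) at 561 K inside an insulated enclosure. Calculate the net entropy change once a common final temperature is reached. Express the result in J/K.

ΔS_total = 0.414 J/K

Energy balance: T_f = (m₁c₁T₁ + m₂c₂T₂)/(m₁c₁ + m₂c₂) = 651.9 K.
ΔS₁ = m₁c₁ ln(T_f/T₁) = 315.952 × ln(651.9/662) = -4.858 J/K.
ΔS₂ = m₂c₂ ln(T_f/T₂) = 35.108 × ln(651.9/561) = 5.272 J/K.
ΔS_total = -4.858 + 5.272 = 0.414 J/K.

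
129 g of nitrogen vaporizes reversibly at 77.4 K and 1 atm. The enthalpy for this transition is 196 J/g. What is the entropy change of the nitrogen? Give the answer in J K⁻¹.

ΔS = 327 J/K

Heat absorbed by the substance: Q = mL = 129 × 196 = 25284 J.
At constant T, ΔS = Q_rev/T = 25284 / 77.4 = 327 J/K.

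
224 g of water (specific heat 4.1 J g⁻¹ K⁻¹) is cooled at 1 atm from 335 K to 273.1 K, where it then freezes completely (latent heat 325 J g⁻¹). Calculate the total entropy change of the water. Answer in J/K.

Cooling step: ΔS₁ = m c ln(T_tr/T_i) = 224 × 4.1 × ln(273.1/335) = -187.6 J/K.
Phase change: ΔS₂ = −mL/T_tr = −224 × 325 / 273.1 = -266.6 J/K.
ΔS_total = (-187.6) + (-266.6) = -454 J/K.

ΔS = -454 J/K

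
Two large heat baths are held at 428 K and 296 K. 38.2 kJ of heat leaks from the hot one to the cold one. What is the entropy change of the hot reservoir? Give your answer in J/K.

ΔS_hot = -89.3 J/K

The hot reservoir loses heat Q, so ΔS_hot = −Q/T_H = −38200/428 = -89.3 J/K.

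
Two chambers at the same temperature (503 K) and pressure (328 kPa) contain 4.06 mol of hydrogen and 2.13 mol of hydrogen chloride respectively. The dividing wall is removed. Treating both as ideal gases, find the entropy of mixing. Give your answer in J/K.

ΔS_mix = 33.1 J/K

Mole fractions: x_A = 4.06/6.19 = 0.656, x_B = 0.344.
ΔS_mix = −R(n_A ln x_A + n_B ln x_B) = −8.314 × (4.06 ln 0.656 + 2.13 ln 0.344) = 33.1 J/K.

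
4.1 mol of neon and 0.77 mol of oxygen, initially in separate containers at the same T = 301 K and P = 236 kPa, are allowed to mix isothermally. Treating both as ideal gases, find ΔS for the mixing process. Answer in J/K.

Mole fractions: x_A = 4.1/4.87 = 0.842, x_B = 0.158.
ΔS_mix = −R(n_A ln x_A + n_B ln x_B) = −8.314 × (4.1 ln 0.842 + 0.77 ln 0.158) = 17.7 J/K.

ΔS_mix = 17.7 J/K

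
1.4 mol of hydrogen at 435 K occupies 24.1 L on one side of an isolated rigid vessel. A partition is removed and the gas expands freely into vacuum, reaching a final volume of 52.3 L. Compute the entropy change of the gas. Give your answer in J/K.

No heat is exchanged and no work is done, so the ideal-gas temperature stays constant.
Entropy is a state function; using a reversible isothermal path, ΔS_gas = nR ln(V₂/V₁) = 1.4 × 8.314 × ln(52.3/24.1) = 9.02 J/K.

ΔS_gas = 9.02 J/K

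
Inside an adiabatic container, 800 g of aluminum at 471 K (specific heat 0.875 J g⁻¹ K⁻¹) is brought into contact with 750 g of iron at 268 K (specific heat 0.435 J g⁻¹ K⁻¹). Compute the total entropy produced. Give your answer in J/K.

ΔS_total = 32.7 J/K

Energy balance: T_f = (m₁c₁T₁ + m₂c₂T₂)/(m₁c₁ + m₂c₂) = 406.47 K.
ΔS₁ = m₁c₁ ln(T_f/T₁) = 700 × ln(406.47/471) = -103.2 J/K.
ΔS₂ = m₂c₂ ln(T_f/T₂) = 326.25 × ln(406.47/268) = 135.9 J/K.
ΔS_total = -103.2 + 135.9 = 32.7 J/K.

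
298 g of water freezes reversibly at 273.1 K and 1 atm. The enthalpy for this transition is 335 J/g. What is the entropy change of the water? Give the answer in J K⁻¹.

ΔS = -366 J/K

Heat released by the substance: Q = −mL = −298 × 335 = −99830 J.
At constant T, ΔS = Q_rev/T = −99830 / 273.1 = -366 J/K.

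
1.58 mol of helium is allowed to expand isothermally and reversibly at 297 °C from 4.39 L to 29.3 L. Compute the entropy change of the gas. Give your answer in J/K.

ΔS_gas = 24.9 J/K

For an isothermal ideal gas ΔS_gas = nR ln(V₂/V₁) = 1.58 × 8.314 × ln(29.3/4.39) = 24.9 J/K.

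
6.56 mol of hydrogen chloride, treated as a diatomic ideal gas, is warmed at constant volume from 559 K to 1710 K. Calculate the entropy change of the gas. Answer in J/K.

ΔS = 152 J/K

At constant volume, ΔS = nC_V ln(T₂/T₁) with C_V = 5R/2 = 20.79 J mol⁻¹ K⁻¹.
ΔS = 6.56 × 20.79 × ln(1710/559) = 152 J/K.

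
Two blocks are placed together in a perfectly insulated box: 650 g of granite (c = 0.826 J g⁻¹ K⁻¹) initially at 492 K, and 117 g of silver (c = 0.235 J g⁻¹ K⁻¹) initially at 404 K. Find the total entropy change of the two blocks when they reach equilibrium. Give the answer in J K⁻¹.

ΔS_total = 0.479 J/K

Energy balance: T_f = (m₁c₁T₁ + m₂c₂T₂)/(m₁c₁ + m₂c₂) = 487.71 K.
ΔS₁ = m₁c₁ ln(T_f/T₁) = 536.9 × ln(487.71/492) = -4.699 J/K.
ΔS₂ = m₂c₂ ln(T_f/T₂) = 27.495 × ln(487.71/404) = 5.178 J/K.
ΔS_total = -4.699 + 5.178 = 0.479 J/K.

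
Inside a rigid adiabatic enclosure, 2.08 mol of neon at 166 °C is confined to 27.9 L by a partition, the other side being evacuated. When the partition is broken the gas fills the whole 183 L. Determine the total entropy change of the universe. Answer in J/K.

ΔS_universe = 32.5 J/K

For an ideal gas in free expansion Q = 0 and W = 0, so T is unchanged.
Entropy is a state function; using a reversible isothermal path, ΔS_gas = nR ln(V₂/V₁) = 2.08 × 8.314 × ln(183/27.9) = 32.5 J/K.
The insulated surroundings exchange no heat, so ΔS_surr = 0 and ΔS_universe = ΔS_gas.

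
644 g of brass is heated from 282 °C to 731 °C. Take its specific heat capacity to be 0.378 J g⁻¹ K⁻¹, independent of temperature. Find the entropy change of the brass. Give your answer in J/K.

ΔS = 144 J/K

In kelvin: T₁ = 555.15 K, T₂ = 1004.15 K. ΔS = ∫dQ_rev/T = m c ln(T₂/T₁) = 644 × 0.378 × ln(1004.15/555.15) = 144 J/K.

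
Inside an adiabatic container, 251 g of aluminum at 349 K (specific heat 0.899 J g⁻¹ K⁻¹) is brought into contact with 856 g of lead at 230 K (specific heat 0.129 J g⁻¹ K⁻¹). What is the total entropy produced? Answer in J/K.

ΔS_total = 6.11 J/K

Energy balance: T_f = (m₁c₁T₁ + m₂c₂T₂)/(m₁c₁ + m₂c₂) = 309.9 K.
ΔS₁ = m₁c₁ ln(T_f/T₁) = 225.649 × ln(309.9/349) = -26.812 J/K.
ΔS₂ = m₂c₂ ln(T_f/T₂) = 110.424 × ln(309.9/230) = 32.925 J/K.
ΔS_total = -26.812 + 32.925 = 6.11 J/K.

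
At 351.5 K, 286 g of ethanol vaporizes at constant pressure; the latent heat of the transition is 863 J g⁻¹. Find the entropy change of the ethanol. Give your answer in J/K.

ΔS = 702 J/K

Heat absorbed by the substance: Q = mL = 286 × 863 = 246818 J.
At constant T, ΔS = Q_rev/T = 246818 / 351.5 = 702 J/K.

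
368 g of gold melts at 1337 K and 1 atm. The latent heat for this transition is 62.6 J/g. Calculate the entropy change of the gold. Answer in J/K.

ΔS = 17.2 J/K

Heat absorbed by the substance: Q = mL = 368 × 62.6 = 23036.8 J.
At constant T, ΔS = Q_rev/T = 23036.8 / 1337 = 17.2 J/K.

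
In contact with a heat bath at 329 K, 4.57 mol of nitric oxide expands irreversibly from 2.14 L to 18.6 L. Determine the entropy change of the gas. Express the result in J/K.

ΔS_gas = 82.2 J/K

Entropy is a state function, so ΔS_gas depends only on the end states.
For an isothermal ideal gas ΔS_gas = nR ln(V₂/V₁) = 4.57 × 8.314 × ln(18.6/2.14) = 82.2 J/K.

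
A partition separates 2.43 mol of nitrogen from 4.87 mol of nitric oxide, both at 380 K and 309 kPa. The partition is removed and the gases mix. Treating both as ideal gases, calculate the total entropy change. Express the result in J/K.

ΔS_mix = 38.6 J/K

Mole fractions: x_A = 2.43/7.3 = 0.333, x_B = 0.667.
ΔS_mix = −R(n_A ln x_A + n_B ln x_B) = −8.314 × (2.43 ln 0.333 + 4.87 ln 0.667) = 38.6 J/K.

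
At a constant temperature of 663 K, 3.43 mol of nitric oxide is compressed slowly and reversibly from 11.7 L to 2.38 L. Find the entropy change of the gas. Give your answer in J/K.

ΔS_gas = -45.4 J/K

For an isothermal ideal gas ΔS_gas = nR ln(V₂/V₁) = 3.43 × 8.314 × ln(2.38/11.7) = -45.4 J/K.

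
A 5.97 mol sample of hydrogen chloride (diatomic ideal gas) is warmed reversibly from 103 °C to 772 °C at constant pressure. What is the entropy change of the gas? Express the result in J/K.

ΔS = 178 J/K

In kelvin: T₁ = 376.15 K, T₂ = 1045.15 K. At constant pressure, ΔS = nC_p ln(T₂/T₁) with C_p = 7R/2 = 29.1 J mol⁻¹ K⁻¹.
ΔS = 5.97 × 29.1 × ln(1045.15/376.15) = 178 J/K.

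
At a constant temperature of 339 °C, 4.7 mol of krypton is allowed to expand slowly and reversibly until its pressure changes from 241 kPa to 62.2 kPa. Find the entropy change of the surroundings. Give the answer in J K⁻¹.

For an isothermal ideal gas ΔS_gas = nR ln(P₁/P₂) = 4.7 × 8.314 × ln(241/62.2) = 52.9 J/K.
The process is reversible, so ΔS_surr = −ΔS_gas = -52.9 J/K and ΔS_universe = 0.

ΔS_surr = -52.9 J/K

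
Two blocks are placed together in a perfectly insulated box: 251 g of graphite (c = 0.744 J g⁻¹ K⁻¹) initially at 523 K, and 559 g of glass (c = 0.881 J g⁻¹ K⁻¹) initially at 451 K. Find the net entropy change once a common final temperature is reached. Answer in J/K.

ΔS_total = 1.52 J/K

Energy balance: T_f = (m₁c₁T₁ + m₂c₂T₂)/(m₁c₁ + m₂c₂) = 470.8 K.
ΔS₁ = m₁c₁ ln(T_f/T₁) = 186.744 × ln(470.8/523) = -19.64 J/K.
ΔS₂ = m₂c₂ ln(T_f/T₂) = 492.479 × ln(470.8/451) = 21.16 J/K.
ΔS_total = -19.64 + 21.16 = 1.52 J/K.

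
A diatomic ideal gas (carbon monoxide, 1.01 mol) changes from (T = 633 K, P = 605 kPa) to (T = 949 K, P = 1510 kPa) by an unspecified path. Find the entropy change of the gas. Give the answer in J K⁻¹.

ΔS = nC_p ln(T₂/T₁) − nR ln(P₂/P₁), with C_p = 7R/2 = 29.1 J mol⁻¹ K⁻¹ for a diatomic ideal gas.
ΔS = 1.01 × [29.1 × ln(949/633) − 8.314 × ln(1510/605)] = 4.22 J/K.

ΔS = 4.22 J/K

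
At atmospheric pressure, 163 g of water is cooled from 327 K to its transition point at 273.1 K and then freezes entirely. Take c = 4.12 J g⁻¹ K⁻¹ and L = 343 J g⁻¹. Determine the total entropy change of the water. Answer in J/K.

Cooling step: ΔS₁ = m c ln(T_tr/T_i) = 163 × 4.12 × ln(273.1/327) = -121 J/K.
Phase change: ΔS₂ = −mL/T_tr = −163 × 343 / 273.1 = -204.7 J/K.
ΔS_total = (-121) + (-204.7) = -326 J/K.

ΔS = -326 J/K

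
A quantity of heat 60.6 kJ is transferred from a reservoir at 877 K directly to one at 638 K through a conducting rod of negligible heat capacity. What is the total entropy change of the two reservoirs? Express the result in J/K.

ΔS_hot = −Q/T_H = −60600/877 = -69.1 J/K and ΔS_cold = +Q/T_C = 60600/638 = 94.98 J/K.
ΔS_total = -69.1 + 94.98 = 25.9 J/K, positive as the second law requires.

ΔS_total = 25.9 J/K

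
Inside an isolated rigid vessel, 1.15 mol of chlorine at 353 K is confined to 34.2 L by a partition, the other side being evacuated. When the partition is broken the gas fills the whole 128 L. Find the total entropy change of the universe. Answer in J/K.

ΔS_universe = 12.6 J/K

No heat is exchanged and no work is done, so the ideal-gas temperature stays constant.
Entropy is a state function; using a reversible isothermal path, ΔS_gas = nR ln(V₂/V₁) = 1.15 × 8.314 × ln(128/34.2) = 12.6 J/K.
The insulated surroundings exchange no heat, so ΔS_surr = 0 and ΔS_universe = ΔS_gas.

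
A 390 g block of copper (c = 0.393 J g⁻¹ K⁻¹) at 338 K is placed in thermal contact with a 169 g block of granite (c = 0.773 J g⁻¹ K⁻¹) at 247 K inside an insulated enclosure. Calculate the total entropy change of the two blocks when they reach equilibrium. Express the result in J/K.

Energy balance: T_f = (m₁c₁T₁ + m₂c₂T₂)/(m₁c₁ + m₂c₂) = 296.13 K.
ΔS₁ = m₁c₁ ln(T_f/T₁) = 153.27 × ln(296.13/338) = -20.27 J/K.
ΔS₂ = m₂c₂ ln(T_f/T₂) = 130.637 × ln(296.13/247) = 23.7 J/K.
ΔS_total = -20.27 + 23.7 = 3.43 J/K.

ΔS_total = 3.43 J/K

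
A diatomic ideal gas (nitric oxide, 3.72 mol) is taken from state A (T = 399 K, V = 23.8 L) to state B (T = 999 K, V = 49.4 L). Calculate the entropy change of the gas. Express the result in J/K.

Entropy is a state function: ΔS = nC_V ln(T₂/T₁) + nR ln(V₂/V₁), with C_V = 5R/2 = 20.79 J mol⁻¹ K⁻¹ for a diatomic ideal gas.
ΔS = 3.72 × [20.79 × ln(999/399) + 8.314 × ln(49.4/23.8)] = 93.5 J/K.

ΔS = 93.5 J/K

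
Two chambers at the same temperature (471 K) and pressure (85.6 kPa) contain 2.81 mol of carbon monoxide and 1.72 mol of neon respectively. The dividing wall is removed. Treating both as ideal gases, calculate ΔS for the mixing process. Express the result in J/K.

ΔS_mix = 25 J/K

Mole fractions: x_A = 2.81/4.53 = 0.62, x_B = 0.38.
ΔS_mix = −R(n_A ln x_A + n_B ln x_B) = −8.314 × (2.81 ln 0.62 + 1.72 ln 0.38) = 25 J/K.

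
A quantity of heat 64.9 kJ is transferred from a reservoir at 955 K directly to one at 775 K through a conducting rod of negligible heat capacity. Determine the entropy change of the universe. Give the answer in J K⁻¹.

ΔS_total = 15.8 J/K

ΔS_hot = −Q/T_H = −64900/955 = -67.96 J/K and ΔS_cold = +Q/T_C = 64900/775 = 83.74 J/K.
ΔS_total = -67.96 + 83.74 = 15.8 J/K, positive as the second law requires.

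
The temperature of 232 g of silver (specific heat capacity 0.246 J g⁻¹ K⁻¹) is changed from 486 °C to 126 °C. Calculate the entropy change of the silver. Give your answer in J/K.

ΔS = -36.7 J/K

In kelvin: T₁ = 759.15 K, T₂ = 399.15 K. ΔS = ∫dQ_rev/T = m c ln(T₂/T₁) = 232 × 0.246 × ln(399.15/759.15) = -36.7 J/K.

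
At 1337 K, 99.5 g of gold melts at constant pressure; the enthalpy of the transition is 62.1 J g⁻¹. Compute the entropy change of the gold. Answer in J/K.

ΔS = 4.62 J/K

Heat absorbed by the substance: Q = mL = 99.5 × 62.1 = 6178.95 J.
At constant T, ΔS = Q_rev/T = 6178.95 / 1337 = 4.62 J/K.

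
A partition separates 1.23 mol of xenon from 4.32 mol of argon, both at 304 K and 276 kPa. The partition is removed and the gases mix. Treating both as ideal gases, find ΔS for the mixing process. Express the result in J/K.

Mole fractions: x_A = 1.23/5.55 = 0.222, x_B = 0.778.
ΔS_mix = −R(n_A ln x_A + n_B ln x_B) = −8.314 × (1.23 ln 0.222 + 4.32 ln 0.778) = 24.4 J/K.

ΔS_mix = 24.4 J/K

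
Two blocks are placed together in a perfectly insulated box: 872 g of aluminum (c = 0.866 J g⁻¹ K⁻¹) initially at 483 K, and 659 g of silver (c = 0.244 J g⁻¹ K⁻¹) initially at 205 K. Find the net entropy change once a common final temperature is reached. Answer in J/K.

Energy balance: T_f = (m₁c₁T₁ + m₂c₂T₂)/(m₁c₁ + m₂c₂) = 434.2 K.
ΔS₁ = m₁c₁ ln(T_f/T₁) = 755.152 × ln(434.2/483) = -80.438 J/K.
ΔS₂ = m₂c₂ ln(T_f/T₂) = 160.796 × ln(434.2/205) = 120.68 J/K.
ΔS_total = -80.438 + 120.68 = 40.2 J/K.

ΔS_total = 40.2 J/K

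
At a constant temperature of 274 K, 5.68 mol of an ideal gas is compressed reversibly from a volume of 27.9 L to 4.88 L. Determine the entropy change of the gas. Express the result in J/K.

For an isothermal ideal gas ΔS_gas = nR ln(V₂/V₁) = 5.68 × 8.314 × ln(4.88/27.9) = -82.3 J/K.

ΔS_gas = -82.3 J/K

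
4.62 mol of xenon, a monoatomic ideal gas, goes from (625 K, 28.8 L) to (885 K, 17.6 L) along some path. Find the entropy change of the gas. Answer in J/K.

ΔS = 1.12 J/K

Entropy is a state function: ΔS = nC_V ln(T₂/T₁) + nR ln(V₂/V₁), with C_V = 3R/2 = 12.47 J mol⁻¹ K⁻¹ for a monoatomic ideal gas.
ΔS = 4.62 × [12.47 × ln(885/625) + 8.314 × ln(17.6/28.8)] = 1.12 J/K.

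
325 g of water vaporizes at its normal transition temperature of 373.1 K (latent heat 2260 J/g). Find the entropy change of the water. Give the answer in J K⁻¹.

ΔS = 1970 J/K

Heat absorbed by the substance: Q = mL = 325 × 2260 = 734500 J.
At constant T, ΔS = Q_rev/T = 734500 / 373.1 = 1970 J/K.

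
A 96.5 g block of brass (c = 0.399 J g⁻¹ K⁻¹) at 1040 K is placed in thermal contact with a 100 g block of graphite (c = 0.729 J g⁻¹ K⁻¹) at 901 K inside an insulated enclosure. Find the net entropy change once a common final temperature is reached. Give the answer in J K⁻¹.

ΔS_total = 0.263 J/K

Energy balance: T_f = (m₁c₁T₁ + m₂c₂T₂)/(m₁c₁ + m₂c₂) = 949.04 K.
ΔS₁ = m₁c₁ ln(T_f/T₁) = 38.5035 × ln(949.04/1040) = -3.524 J/K.
ΔS₂ = m₂c₂ ln(T_f/T₂) = 72.9 × ln(949.04/901) = 3.787 J/K.
ΔS_total = -3.524 + 3.787 = 0.263 J/K.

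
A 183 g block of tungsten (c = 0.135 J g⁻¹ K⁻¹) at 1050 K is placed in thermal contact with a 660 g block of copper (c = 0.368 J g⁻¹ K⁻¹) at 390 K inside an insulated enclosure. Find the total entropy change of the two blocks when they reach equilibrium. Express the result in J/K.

Energy balance: T_f = (m₁c₁T₁ + m₂c₂T₂)/(m₁c₁ + m₂c₂) = 450.94 K.
ΔS₁ = m₁c₁ ln(T_f/T₁) = 24.705 × ln(450.94/1050) = -20.88 J/K.
ΔS₂ = m₂c₂ ln(T_f/T₂) = 242.88 × ln(450.94/390) = 35.26 J/K.
ΔS_total = -20.88 + 35.26 = 14.4 J/K.

ΔS_total = 14.4 J/K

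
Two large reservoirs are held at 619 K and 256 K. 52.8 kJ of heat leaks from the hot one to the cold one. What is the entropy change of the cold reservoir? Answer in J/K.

The cold reservoir gains heat Q, so ΔS_cold = +Q/T_C = 52800/256 = 206 J/K.

ΔS_cold = 206 J/K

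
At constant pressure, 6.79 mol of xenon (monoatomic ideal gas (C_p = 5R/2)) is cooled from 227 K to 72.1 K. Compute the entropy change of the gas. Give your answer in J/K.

At constant pressure, ΔS = nC_p ln(T₂/T₁) with C_p = 5R/2 = 20.79 J mol⁻¹ K⁻¹.
ΔS = 6.79 × 20.79 × ln(72.1/227) = -162 J/K.

ΔS = -162 J/K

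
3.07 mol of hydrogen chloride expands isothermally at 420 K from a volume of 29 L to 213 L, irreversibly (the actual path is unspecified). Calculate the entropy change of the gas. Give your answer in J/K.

ΔS_gas = 50.9 J/K

Entropy is a state function, so ΔS_gas depends only on the end states.
For an isothermal ideal gas ΔS_gas = nR ln(V₂/V₁) = 3.07 × 8.314 × ln(213/29) = 50.9 J/K.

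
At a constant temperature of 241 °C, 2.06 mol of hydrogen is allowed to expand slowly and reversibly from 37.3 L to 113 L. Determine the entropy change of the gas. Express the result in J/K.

For an isothermal ideal gas ΔS_gas = nR ln(V₂/V₁) = 2.06 × 8.314 × ln(113/37.3) = 19 J/K.

ΔS_gas = 19 J/K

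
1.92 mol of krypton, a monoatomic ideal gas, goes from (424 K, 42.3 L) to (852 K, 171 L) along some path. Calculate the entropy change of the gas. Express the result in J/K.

Entropy is a state function: ΔS = nC_V ln(T₂/T₁) + nR ln(V₂/V₁), with C_V = 3R/2 = 12.47 J mol⁻¹ K⁻¹ for a monoatomic ideal gas.
ΔS = 1.92 × [12.47 × ln(852/424) + 8.314 × ln(171/42.3)] = 39 J/K.

ΔS = 39 J/K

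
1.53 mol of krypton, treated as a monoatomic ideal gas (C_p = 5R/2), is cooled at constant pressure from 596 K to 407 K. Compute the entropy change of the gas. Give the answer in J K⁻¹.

ΔS = -12.1 J/K

At constant pressure, ΔS = nC_p ln(T₂/T₁) with C_p = 5R/2 = 20.79 J mol⁻¹ K⁻¹.
ΔS = 1.53 × 20.79 × ln(407/596) = -12.1 J/K.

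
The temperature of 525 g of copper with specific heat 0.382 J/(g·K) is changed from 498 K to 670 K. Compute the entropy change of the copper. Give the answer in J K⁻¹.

ΔS = 59.5 J/K

ΔS = ∫dQ_rev/T = m c ln(T₂/T₁) = 525 × 0.382 × ln(670/498) = 59.5 J/K.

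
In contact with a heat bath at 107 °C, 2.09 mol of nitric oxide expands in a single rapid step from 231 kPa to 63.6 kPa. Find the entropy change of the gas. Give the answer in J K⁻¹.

Entropy is a state function, so ΔS_gas depends only on the end states.
For an isothermal ideal gas ΔS_gas = nR ln(P₁/P₂) = 2.09 × 8.314 × ln(231/63.6) = 22.4 J/K.

ΔS_gas = 22.4 J/K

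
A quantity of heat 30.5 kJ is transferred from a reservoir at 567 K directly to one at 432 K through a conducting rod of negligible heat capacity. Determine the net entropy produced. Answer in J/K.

ΔS_hot = −Q/T_H = −30500/567 = -53.79 J/K and ΔS_cold = +Q/T_C = 30500/432 = 70.6 J/K.
ΔS_total = -53.79 + 70.6 = 16.8 J/K, positive as the second law requires.

ΔS_total = 16.8 J/K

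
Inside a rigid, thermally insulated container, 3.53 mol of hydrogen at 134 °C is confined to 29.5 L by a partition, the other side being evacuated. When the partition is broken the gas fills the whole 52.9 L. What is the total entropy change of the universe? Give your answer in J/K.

No heat is exchanged and no work is done, so the ideal-gas temperature stays constant.
Entropy is a state function; using a reversible isothermal path, ΔS_gas = nR ln(V₂/V₁) = 3.53 × 8.314 × ln(52.9/29.5) = 17.1 J/K.
The insulated surroundings exchange no heat, so ΔS_surr = 0 and ΔS_universe = ΔS_gas.

ΔS_universe = 17.1 J/K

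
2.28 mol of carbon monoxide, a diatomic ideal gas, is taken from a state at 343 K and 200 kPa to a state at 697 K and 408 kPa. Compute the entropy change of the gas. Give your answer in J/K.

ΔS = 33.5 J/K

ΔS = nC_p ln(T₂/T₁) − nR ln(P₂/P₁), with C_p = 7R/2 = 29.1 J mol⁻¹ K⁻¹ for a diatomic ideal gas.
ΔS = 2.28 × [29.1 × ln(697/343) − 8.314 × ln(408/200)] = 33.5 J/K.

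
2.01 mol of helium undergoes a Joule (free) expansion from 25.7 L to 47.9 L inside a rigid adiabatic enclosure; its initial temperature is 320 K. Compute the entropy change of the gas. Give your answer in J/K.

For an ideal gas in free expansion Q = 0 and W = 0, so T is unchanged.
Entropy is a state function; using a reversible isothermal path, ΔS_gas = nR ln(V₂/V₁) = 2.01 × 8.314 × ln(47.9/25.7) = 10.4 J/K.

ΔS_gas = 10.4 J/K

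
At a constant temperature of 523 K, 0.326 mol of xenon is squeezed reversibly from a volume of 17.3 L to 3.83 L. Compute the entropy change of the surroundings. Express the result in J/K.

For an isothermal ideal gas ΔS_gas = nR ln(V₂/V₁) = 0.326 × 8.314 × ln(3.83/17.3) = -4.09 J/K.
The process is reversible, so ΔS_surr = −ΔS_gas = 4.09 J/K and ΔS_universe = 0.

ΔS_surr = 4.09 J/K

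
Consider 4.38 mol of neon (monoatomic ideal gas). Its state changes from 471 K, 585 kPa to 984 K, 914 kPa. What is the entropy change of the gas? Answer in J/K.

ΔS = 50.8 J/K

ΔS = nC_p ln(T₂/T₁) − nR ln(P₂/P₁), with C_p = 5R/2 = 20.79 J mol⁻¹ K⁻¹ for a monoatomic ideal gas.
ΔS = 4.38 × [20.79 × ln(984/471) − 8.314 × ln(914/585)] = 50.8 J/K.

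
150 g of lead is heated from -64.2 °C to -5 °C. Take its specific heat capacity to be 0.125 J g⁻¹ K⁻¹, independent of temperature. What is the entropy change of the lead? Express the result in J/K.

In kelvin: T₁ = 208.95 K, T₂ = 268.15 K. ΔS = ∫dQ_rev/T = m c ln(T₂/T₁) = 150 × 0.125 × ln(268.15/208.95) = 4.68 J/K.

ΔS = 4.68 J/K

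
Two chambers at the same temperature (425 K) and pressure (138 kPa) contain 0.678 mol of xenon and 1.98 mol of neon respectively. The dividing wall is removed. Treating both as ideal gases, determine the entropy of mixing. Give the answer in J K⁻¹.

Mole fractions: x_A = 0.678/2.66 = 0.255, x_B = 0.745.
ΔS_mix = −R(n_A ln x_A + n_B ln x_B) = −8.314 × (0.678 ln 0.255 + 1.98 ln 0.745) = 12.5 J/K.

ΔS_mix = 12.5 J/K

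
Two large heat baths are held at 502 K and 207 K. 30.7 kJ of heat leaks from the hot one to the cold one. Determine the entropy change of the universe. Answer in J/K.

ΔS_hot = −Q/T_H = −30700/502 = -61.155 J/K and ΔS_cold = +Q/T_C = 30700/207 = 148.31 J/K.
ΔS_total = -61.155 + 148.31 = 87.2 J/K, positive as the second law requires.

ΔS_total = 87.2 J/K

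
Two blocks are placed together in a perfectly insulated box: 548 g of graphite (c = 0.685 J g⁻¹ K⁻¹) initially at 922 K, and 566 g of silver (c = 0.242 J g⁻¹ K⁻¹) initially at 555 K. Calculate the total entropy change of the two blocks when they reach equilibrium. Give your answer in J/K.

Energy balance: T_f = (m₁c₁T₁ + m₂c₂T₂)/(m₁c₁ + m₂c₂) = 823.89 K.
ΔS₁ = m₁c₁ ln(T_f/T₁) = 375.38 × ln(823.89/922) = -42.23 J/K.
ΔS₂ = m₂c₂ ln(T_f/T₂) = 136.972 × ln(823.89/555) = 54.11 J/K.
ΔS_total = -42.23 + 54.11 = 11.9 J/K.

ΔS_total = 11.9 J/K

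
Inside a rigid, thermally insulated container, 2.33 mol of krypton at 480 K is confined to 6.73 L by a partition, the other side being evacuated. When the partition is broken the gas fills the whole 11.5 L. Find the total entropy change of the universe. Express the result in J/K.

ΔS_universe = 10.4 J/K

For an ideal gas in free expansion Q = 0 and W = 0, so T is unchanged.
Entropy is a state function; using a reversible isothermal path, ΔS_gas = nR ln(V₂/V₁) = 2.33 × 8.314 × ln(11.5/6.73) = 10.4 J/K.
The insulated surroundings exchange no heat, so ΔS_surr = 0 and ΔS_universe = ΔS_gas.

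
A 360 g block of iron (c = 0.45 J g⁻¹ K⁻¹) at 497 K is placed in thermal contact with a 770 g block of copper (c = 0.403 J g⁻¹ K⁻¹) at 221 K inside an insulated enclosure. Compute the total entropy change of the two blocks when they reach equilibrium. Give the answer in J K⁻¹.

ΔS_total = 37.1 J/K

Energy balance: T_f = (m₁c₁T₁ + m₂c₂T₂)/(m₁c₁ + m₂c₂) = 315.67 K.
ΔS₁ = m₁c₁ ln(T_f/T₁) = 162 × ln(315.67/497) = -73.53 J/K.
ΔS₂ = m₂c₂ ln(T_f/T₂) = 310.31 × ln(315.67/221) = 110.6 J/K.
ΔS_total = -73.53 + 110.6 = 37.1 J/K.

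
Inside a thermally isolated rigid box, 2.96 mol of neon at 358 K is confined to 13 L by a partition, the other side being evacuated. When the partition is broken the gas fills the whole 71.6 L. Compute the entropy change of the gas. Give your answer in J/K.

ΔS_gas = 42 J/K

No heat is exchanged and no work is done, so the ideal-gas temperature stays constant.
Entropy is a state function; using a reversible isothermal path, ΔS_gas = nR ln(V₂/V₁) = 2.96 × 8.314 × ln(71.6/13) = 42 J/K.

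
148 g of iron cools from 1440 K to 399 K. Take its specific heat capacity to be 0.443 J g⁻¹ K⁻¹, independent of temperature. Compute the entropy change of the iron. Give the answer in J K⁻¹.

ΔS = ∫dQ_rev/T = m c ln(T₂/T₁) = 148 × 0.443 × ln(399/1440) = -84.1 J/K.

ΔS = -84.1 J/K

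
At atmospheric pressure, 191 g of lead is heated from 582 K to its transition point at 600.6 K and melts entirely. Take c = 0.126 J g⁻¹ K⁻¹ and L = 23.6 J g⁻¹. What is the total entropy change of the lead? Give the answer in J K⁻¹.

Warming step: ΔS₁ = m c ln(T_tr/T_i) = 191 × 0.126 × ln(600.6/582) = 0.7571 J/K.
Phase change: ΔS₂ = +mL/T_tr = 191 × 23.6 / 600.6 = 7.505 J/K.
ΔS_total = (0.7571) + (7.505) = 8.26 J/K.

ΔS = 8.26 J/K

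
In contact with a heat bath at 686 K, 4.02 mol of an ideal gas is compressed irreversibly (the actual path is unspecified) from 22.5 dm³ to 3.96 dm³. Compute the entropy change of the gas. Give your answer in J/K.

Entropy is a state function, so ΔS_gas depends only on the end states.
For an isothermal ideal gas ΔS_gas = nR ln(V₂/V₁) = 4.02 × 8.314 × ln(3.96/22.5) = -58.1 J/K.

ΔS_gas = -58.1 J/K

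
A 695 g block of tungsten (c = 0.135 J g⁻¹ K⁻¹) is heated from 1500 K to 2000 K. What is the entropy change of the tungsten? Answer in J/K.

ΔS = ∫dQ_rev/T = m c ln(T₂/T₁) = 695 × 0.135 × ln(2000/1500) = 27 J/K.

ΔS = 27 J/K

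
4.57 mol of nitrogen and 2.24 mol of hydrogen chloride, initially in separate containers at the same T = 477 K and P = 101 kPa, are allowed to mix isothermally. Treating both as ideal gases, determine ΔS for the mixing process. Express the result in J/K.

Mole fractions: x_A = 4.57/6.81 = 0.671, x_B = 0.329.
ΔS_mix = −R(n_A ln x_A + n_B ln x_B) = −8.314 × (4.57 ln 0.671 + 2.24 ln 0.329) = 35.9 J/K.

ΔS_mix = 35.9 J/K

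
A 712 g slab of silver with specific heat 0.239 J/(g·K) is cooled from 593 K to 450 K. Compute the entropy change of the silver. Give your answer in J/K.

ΔS = -47 J/K

ΔS = ∫dQ_rev/T = m c ln(T₂/T₁) = 712 × 0.239 × ln(450/593) = -47 J/K.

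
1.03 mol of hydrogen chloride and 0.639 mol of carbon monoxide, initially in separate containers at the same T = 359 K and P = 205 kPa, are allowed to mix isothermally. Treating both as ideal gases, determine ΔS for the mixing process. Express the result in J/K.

Mole fractions: x_A = 1.03/1.67 = 0.617, x_B = 0.383.
ΔS_mix = −R(n_A ln x_A + n_B ln x_B) = −8.314 × (1.03 ln 0.617 + 0.639 ln 0.383) = 9.23 J/K.

ΔS_mix = 9.23 J/K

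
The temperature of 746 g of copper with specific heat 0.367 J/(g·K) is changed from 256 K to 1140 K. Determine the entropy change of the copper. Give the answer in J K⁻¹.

ΔS = ∫dQ_rev/T = m c ln(T₂/T₁) = 746 × 0.367 × ln(1140/256) = 409 J/K.

ΔS = 409 J/K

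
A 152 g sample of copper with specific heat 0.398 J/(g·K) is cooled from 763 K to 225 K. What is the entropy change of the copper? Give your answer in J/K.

ΔS = ∫dQ_rev/T = m c ln(T₂/T₁) = 152 × 0.398 × ln(225/763) = -73.9 J/K.

ΔS = -73.9 J/K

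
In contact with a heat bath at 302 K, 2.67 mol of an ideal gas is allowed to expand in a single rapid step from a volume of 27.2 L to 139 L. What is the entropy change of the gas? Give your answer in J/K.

ΔS_gas = 36.2 J/K

Entropy is a state function, so ΔS_gas depends only on the end states.
For an isothermal ideal gas ΔS_gas = nR ln(V₂/V₁) = 2.67 × 8.314 × ln(139/27.2) = 36.2 J/K.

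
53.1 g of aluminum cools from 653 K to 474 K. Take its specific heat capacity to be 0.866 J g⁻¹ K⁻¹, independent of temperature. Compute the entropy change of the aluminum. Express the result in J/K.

ΔS = -14.7 J/K

ΔS = ∫dQ_rev/T = m c ln(T₂/T₁) = 53.1 × 0.866 × ln(474/653) = -14.7 J/K.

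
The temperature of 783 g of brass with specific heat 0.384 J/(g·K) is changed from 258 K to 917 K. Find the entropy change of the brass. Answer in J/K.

ΔS = ∫dQ_rev/T = m c ln(T₂/T₁) = 783 × 0.384 × ln(917/258) = 381 J/K.

ΔS = 381 J/K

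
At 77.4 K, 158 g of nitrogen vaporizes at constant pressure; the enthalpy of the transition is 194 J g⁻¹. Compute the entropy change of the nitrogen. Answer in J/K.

ΔS = 396 J/K

Heat absorbed by the substance: Q = mL = 158 × 194 = 30652 J.
At constant T, ΔS = Q_rev/T = 30652 / 77.4 = 396 J/K.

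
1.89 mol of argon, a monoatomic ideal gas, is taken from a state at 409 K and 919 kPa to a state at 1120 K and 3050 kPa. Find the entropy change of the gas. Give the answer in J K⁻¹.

ΔS = nC_p ln(T₂/T₁) − nR ln(P₂/P₁), with C_p = 5R/2 = 20.79 J mol⁻¹ K⁻¹ for a monoatomic ideal gas.
ΔS = 1.89 × [20.79 × ln(1120/409) − 8.314 × ln(3050/919)] = 20.7 J/K.

ΔS = 20.7 J/K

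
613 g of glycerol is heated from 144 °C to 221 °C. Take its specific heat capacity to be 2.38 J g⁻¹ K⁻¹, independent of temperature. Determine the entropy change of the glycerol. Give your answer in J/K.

ΔS = 247 J/K

In kelvin: T₁ = 417.15 K, T₂ = 494.15 K. ΔS = ∫dQ_rev/T = m c ln(T₂/T₁) = 613 × 2.38 × ln(494.15/417.15) = 247 J/K.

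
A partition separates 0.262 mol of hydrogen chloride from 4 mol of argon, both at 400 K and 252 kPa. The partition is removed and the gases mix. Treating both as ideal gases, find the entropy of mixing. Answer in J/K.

Mole fractions: x_A = 0.262/4.26 = 0.0615, x_B = 0.939.
ΔS_mix = −R(n_A ln x_A + n_B ln x_B) = −8.314 × (0.262 ln 0.0615 + 4 ln 0.939) = 8.19 J/K.

ΔS_mix = 8.19 J/K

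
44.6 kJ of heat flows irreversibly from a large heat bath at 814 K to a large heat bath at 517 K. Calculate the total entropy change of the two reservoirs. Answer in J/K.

ΔS_hot = −Q/T_H = −44600/814 = -54.79 J/K and ΔS_cold = +Q/T_C = 44600/517 = 86.27 J/K.
ΔS_total = -54.79 + 86.27 = 31.5 J/K, positive as the second law requires.

ΔS_total = 31.5 J/K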